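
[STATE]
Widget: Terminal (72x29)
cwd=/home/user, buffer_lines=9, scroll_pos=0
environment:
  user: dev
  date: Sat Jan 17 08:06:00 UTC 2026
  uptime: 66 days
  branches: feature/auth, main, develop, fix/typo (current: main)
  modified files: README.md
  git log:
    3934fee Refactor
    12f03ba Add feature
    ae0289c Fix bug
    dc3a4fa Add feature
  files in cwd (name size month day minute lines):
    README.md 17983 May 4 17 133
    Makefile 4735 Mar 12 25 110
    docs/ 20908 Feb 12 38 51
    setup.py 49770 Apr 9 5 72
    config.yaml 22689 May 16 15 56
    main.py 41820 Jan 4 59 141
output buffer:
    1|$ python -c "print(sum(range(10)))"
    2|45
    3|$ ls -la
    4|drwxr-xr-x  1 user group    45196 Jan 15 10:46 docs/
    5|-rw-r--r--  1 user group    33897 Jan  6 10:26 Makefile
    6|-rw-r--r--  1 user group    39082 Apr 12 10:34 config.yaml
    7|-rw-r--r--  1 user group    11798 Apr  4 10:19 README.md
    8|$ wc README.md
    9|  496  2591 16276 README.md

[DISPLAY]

$ python -c "print(sum(range(10)))"                                     
45                                                                      
$ ls -la                                                                
drwxr-xr-x  1 user group    45196 Jan 15 10:46 docs/                    
-rw-r--r--  1 user group    33897 Jan  6 10:26 Makefile                 
-rw-r--r--  1 user group    39082 Apr 12 10:34 config.yaml              
-rw-r--r--  1 user group    11798 Apr  4 10:19 README.md                
$ wc README.md                                                          
  496  2591 16276 README.md                                             
$ █                                                                     
                                                                        
                                                                        
                                                                        
                                                                        
                                                                        
                                                                        
                                                                        
                                                                        
                                                                        
                                                                        
                                                                        
                                                                        
                                                                        
                                                                        
                                                                        
                                                                        
                                                                        
                                                                        
                                                                        


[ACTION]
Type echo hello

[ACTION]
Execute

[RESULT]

$ python -c "print(sum(range(10)))"                                     
45                                                                      
$ ls -la                                                                
drwxr-xr-x  1 user group    45196 Jan 15 10:46 docs/                    
-rw-r--r--  1 user group    33897 Jan  6 10:26 Makefile                 
-rw-r--r--  1 user group    39082 Apr 12 10:34 config.yaml              
-rw-r--r--  1 user group    11798 Apr  4 10:19 README.md                
$ wc README.md                                                          
  496  2591 16276 README.md                                             
$ echo hello                                                            
hello                                                                   
$ █                                                                     
                                                                        
                                                                        
                                                                        
                                                                        
                                                                        
                                                                        
                                                                        
                                                                        
                                                                        
                                                                        
                                                                        
                                                                        
                                                                        
                                                                        
                                                                        
                                                                        
                                                                        


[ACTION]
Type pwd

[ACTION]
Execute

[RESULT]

$ python -c "print(sum(range(10)))"                                     
45                                                                      
$ ls -la                                                                
drwxr-xr-x  1 user group    45196 Jan 15 10:46 docs/                    
-rw-r--r--  1 user group    33897 Jan  6 10:26 Makefile                 
-rw-r--r--  1 user group    39082 Apr 12 10:34 config.yaml              
-rw-r--r--  1 user group    11798 Apr  4 10:19 README.md                
$ wc README.md                                                          
  496  2591 16276 README.md                                             
$ echo hello                                                            
hello                                                                   
$ pwd                                                                   
/home/user                                                              
$ █                                                                     
                                                                        
                                                                        
                                                                        
                                                                        
                                                                        
                                                                        
                                                                        
                                                                        
                                                                        
                                                                        
                                                                        
                                                                        
                                                                        
                                                                        
                                                                        


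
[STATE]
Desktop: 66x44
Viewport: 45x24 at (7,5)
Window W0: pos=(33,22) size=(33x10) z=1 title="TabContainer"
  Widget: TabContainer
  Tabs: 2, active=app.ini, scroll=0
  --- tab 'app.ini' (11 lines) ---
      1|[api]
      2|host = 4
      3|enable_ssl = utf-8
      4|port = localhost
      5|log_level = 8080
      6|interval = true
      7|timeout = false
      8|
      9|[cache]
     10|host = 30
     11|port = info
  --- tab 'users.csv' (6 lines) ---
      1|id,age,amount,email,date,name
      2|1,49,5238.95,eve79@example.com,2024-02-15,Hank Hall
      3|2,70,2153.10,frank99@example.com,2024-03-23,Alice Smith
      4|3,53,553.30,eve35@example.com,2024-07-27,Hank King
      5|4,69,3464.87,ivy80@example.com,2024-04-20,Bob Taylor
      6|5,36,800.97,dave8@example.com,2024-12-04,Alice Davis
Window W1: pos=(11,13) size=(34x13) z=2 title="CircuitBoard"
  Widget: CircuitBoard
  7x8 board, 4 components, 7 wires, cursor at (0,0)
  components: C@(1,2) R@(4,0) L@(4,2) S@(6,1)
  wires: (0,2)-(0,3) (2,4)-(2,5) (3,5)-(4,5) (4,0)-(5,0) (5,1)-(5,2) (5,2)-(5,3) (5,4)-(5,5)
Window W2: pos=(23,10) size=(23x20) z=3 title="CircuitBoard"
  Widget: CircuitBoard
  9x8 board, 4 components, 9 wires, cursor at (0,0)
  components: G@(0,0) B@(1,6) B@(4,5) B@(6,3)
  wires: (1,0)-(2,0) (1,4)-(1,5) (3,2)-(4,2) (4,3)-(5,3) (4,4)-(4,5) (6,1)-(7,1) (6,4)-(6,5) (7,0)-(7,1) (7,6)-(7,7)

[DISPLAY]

                                             
                                             
                                             
                                             
                                             
                ┏━━━━━━━━━━━━━━━━━━━━━┓      
                ┃ CircuitBoard        ┃      
                ┠─────────────────────┨      
    ┏━━━━━━━━━━━┃   0 1 2 3 4 5 6 7 8 ┃      
    ┃ CircuitBoa┃0  [G]               ┃      
    ┠───────────┃                     ┃      
    ┃   0 1 2 3 ┃1   ·               ·┃      
    ┃0  [.]     ┃    │                ┃      
    ┃           ┃2   ·                ┃      
    ┃1          ┃                     ┃      
    ┃           ┃3           ·        ┃      
    ┃2          ┃            │        ┃      
    ┃           ┃4           ·   ·   ·┃━━━━━━
    ┃3          ┃                │    ┃r     
    ┃           ┃5               ·    ┃──────
    ┗━━━━━━━━━━━┃                     ┃sers.c
                ┃6       ·       B   ·┃──────
                ┃        │            ┃      
                ┃7   · ─ ·            ┃      


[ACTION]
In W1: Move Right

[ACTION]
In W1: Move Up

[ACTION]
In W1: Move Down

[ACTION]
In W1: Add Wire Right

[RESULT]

                                             
                                             
                                             
                                             
                                             
                ┏━━━━━━━━━━━━━━━━━━━━━┓      
                ┃ CircuitBoard        ┃      
                ┠─────────────────────┨      
    ┏━━━━━━━━━━━┃   0 1 2 3 4 5 6 7 8 ┃      
    ┃ CircuitBoa┃0  [G]               ┃      
    ┠───────────┃                     ┃      
    ┃   0 1 2 3 ┃1   ·               ·┃      
    ┃0          ┃    │                ┃      
    ┃           ┃2   ·                ┃      
    ┃1      [.]─┃                     ┃      
    ┃           ┃3           ·        ┃      
    ┃2          ┃            │        ┃      
    ┃           ┃4           ·   ·   ·┃━━━━━━
    ┃3          ┃                │    ┃r     
    ┃           ┃5               ·    ┃──────
    ┗━━━━━━━━━━━┃                     ┃sers.c
                ┃6       ·       B   ·┃──────
                ┃        │            ┃      
                ┃7   · ─ ·            ┃      


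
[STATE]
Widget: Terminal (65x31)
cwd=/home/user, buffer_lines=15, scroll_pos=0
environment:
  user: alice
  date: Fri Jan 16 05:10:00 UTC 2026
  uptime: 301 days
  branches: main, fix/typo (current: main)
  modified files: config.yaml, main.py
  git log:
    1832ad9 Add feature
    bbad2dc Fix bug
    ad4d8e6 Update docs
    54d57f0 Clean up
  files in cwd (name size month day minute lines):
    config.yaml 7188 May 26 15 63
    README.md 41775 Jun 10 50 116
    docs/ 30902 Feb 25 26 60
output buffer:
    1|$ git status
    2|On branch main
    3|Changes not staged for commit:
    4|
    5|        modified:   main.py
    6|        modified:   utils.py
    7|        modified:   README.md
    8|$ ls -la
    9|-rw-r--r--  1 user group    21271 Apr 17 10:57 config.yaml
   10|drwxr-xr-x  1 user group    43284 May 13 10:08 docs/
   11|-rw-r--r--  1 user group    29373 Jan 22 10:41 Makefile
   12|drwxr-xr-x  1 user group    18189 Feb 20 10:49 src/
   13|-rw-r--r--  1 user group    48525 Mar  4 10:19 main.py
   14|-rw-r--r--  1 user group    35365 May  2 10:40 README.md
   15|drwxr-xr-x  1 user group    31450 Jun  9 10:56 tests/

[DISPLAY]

$ git status                                                     
On branch main                                                   
Changes not staged for commit:                                   
                                                                 
        modified:   main.py                                      
        modified:   utils.py                                     
        modified:   README.md                                    
$ ls -la                                                         
-rw-r--r--  1 user group    21271 Apr 17 10:57 config.yaml       
drwxr-xr-x  1 user group    43284 May 13 10:08 docs/             
-rw-r--r--  1 user group    29373 Jan 22 10:41 Makefile          
drwxr-xr-x  1 user group    18189 Feb 20 10:49 src/              
-rw-r--r--  1 user group    48525 Mar  4 10:19 main.py           
-rw-r--r--  1 user group    35365 May  2 10:40 README.md         
drwxr-xr-x  1 user group    31450 Jun  9 10:56 tests/            
$ █                                                              
                                                                 
                                                                 
                                                                 
                                                                 
                                                                 
                                                                 
                                                                 
                                                                 
                                                                 
                                                                 
                                                                 
                                                                 
                                                                 
                                                                 
                                                                 


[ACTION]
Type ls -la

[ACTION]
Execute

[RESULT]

$ git status                                                     
On branch main                                                   
Changes not staged for commit:                                   
                                                                 
        modified:   main.py                                      
        modified:   utils.py                                     
        modified:   README.md                                    
$ ls -la                                                         
-rw-r--r--  1 user group    21271 Apr 17 10:57 config.yaml       
drwxr-xr-x  1 user group    43284 May 13 10:08 docs/             
-rw-r--r--  1 user group    29373 Jan 22 10:41 Makefile          
drwxr-xr-x  1 user group    18189 Feb 20 10:49 src/              
-rw-r--r--  1 user group    48525 Mar  4 10:19 main.py           
-rw-r--r--  1 user group    35365 May  2 10:40 README.md         
drwxr-xr-x  1 user group    31450 Jun  9 10:56 tests/            
$ ls -la                                                         
-rw-r--r--  1 alice group     7188 May 26 10:15 config.yaml      
-rw-r--r--  1 alice group    41775 Jun 10 10:50 README.md        
drwxr-xr-x  1 alice group    30902 Feb 25 10:26 docs/            
$ █                                                              
                                                                 
                                                                 
                                                                 
                                                                 
                                                                 
                                                                 
                                                                 
                                                                 
                                                                 
                                                                 
                                                                 


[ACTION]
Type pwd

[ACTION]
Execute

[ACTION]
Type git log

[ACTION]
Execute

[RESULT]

$ git status                                                     
On branch main                                                   
Changes not staged for commit:                                   
                                                                 
        modified:   main.py                                      
        modified:   utils.py                                     
        modified:   README.md                                    
$ ls -la                                                         
-rw-r--r--  1 user group    21271 Apr 17 10:57 config.yaml       
drwxr-xr-x  1 user group    43284 May 13 10:08 docs/             
-rw-r--r--  1 user group    29373 Jan 22 10:41 Makefile          
drwxr-xr-x  1 user group    18189 Feb 20 10:49 src/              
-rw-r--r--  1 user group    48525 Mar  4 10:19 main.py           
-rw-r--r--  1 user group    35365 May  2 10:40 README.md         
drwxr-xr-x  1 user group    31450 Jun  9 10:56 tests/            
$ ls -la                                                         
-rw-r--r--  1 alice group     7188 May 26 10:15 config.yaml      
-rw-r--r--  1 alice group    41775 Jun 10 10:50 README.md        
drwxr-xr-x  1 alice group    30902 Feb 25 10:26 docs/            
$ pwd                                                            
/home/user                                                       
$ git log                                                        
1832ad9 Add feature                                              
bbad2dc Fix bug                                                  
ad4d8e6 Update docs                                              
54d57f0 Clean up                                                 
$ █                                                              
                                                                 
                                                                 
                                                                 
                                                                 


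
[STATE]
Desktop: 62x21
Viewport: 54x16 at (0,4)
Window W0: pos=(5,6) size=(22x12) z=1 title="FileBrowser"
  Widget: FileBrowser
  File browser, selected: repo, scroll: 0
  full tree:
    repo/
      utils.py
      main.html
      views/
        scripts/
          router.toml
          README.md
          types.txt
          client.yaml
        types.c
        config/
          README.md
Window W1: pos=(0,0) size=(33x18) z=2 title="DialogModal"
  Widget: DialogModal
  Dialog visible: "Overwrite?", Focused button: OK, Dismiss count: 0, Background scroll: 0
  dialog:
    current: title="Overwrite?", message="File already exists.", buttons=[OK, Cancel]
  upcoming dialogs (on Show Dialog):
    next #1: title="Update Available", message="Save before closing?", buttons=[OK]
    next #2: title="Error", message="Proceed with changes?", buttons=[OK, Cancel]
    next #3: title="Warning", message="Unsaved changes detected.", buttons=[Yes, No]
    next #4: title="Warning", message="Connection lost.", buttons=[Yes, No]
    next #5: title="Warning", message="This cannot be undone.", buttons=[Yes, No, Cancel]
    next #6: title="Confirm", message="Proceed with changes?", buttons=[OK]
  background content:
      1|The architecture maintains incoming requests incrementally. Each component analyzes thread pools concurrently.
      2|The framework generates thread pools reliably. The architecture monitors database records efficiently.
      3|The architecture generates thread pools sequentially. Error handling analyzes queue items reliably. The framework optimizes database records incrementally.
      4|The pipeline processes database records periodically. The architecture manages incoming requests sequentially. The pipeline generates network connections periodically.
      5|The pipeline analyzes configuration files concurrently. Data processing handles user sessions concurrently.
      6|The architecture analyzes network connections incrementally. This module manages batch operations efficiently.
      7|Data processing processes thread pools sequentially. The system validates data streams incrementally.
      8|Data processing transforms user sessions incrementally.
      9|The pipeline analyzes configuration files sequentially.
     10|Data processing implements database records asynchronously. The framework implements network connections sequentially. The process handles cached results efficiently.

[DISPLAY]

┃The framework generates thread ┃                     
┃The architecture generates thre┃                     
┃The pipeline processes database┃                     
┃The┌──────────────────────┐gura┃                     
┃The│      Overwrite?      │etwo┃                     
┃Dat│ File already exists. │hrea┃                     
┃Dat│    [OK]  Cancel      │user┃                     
┃The└──────────────────────┘gura┃                     
┃Data processing implements data┃                     
┃                               ┃                     
┃                               ┃                     
┃                               ┃                     
┃                               ┃                     
┗━━━━━━━━━━━━━━━━━━━━━━━━━━━━━━━┛                     
                                                      
                                                      


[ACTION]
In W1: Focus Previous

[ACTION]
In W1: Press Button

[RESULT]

┃The framework generates thread ┃                     
┃The architecture generates thre┃                     
┃The pipeline processes database┃                     
┃The pipeline analyzes configura┃                     
┃The architecture analyzes netwo┃                     
┃Data processing processes threa┃                     
┃Data processing transforms user┃                     
┃The pipeline analyzes configura┃                     
┃Data processing implements data┃                     
┃                               ┃                     
┃                               ┃                     
┃                               ┃                     
┃                               ┃                     
┗━━━━━━━━━━━━━━━━━━━━━━━━━━━━━━━┛                     
                                                      
                                                      


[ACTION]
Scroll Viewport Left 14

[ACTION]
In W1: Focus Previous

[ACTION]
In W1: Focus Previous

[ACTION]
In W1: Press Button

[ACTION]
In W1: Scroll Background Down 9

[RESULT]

┃                               ┃                     
┃                               ┃                     
┃                               ┃                     
┃                               ┃                     
┃                               ┃                     
┃                               ┃                     
┃                               ┃                     
┃                               ┃                     
┃                               ┃                     
┃                               ┃                     
┃                               ┃                     
┃                               ┃                     
┃                               ┃                     
┗━━━━━━━━━━━━━━━━━━━━━━━━━━━━━━━┛                     
                                                      
                                                      


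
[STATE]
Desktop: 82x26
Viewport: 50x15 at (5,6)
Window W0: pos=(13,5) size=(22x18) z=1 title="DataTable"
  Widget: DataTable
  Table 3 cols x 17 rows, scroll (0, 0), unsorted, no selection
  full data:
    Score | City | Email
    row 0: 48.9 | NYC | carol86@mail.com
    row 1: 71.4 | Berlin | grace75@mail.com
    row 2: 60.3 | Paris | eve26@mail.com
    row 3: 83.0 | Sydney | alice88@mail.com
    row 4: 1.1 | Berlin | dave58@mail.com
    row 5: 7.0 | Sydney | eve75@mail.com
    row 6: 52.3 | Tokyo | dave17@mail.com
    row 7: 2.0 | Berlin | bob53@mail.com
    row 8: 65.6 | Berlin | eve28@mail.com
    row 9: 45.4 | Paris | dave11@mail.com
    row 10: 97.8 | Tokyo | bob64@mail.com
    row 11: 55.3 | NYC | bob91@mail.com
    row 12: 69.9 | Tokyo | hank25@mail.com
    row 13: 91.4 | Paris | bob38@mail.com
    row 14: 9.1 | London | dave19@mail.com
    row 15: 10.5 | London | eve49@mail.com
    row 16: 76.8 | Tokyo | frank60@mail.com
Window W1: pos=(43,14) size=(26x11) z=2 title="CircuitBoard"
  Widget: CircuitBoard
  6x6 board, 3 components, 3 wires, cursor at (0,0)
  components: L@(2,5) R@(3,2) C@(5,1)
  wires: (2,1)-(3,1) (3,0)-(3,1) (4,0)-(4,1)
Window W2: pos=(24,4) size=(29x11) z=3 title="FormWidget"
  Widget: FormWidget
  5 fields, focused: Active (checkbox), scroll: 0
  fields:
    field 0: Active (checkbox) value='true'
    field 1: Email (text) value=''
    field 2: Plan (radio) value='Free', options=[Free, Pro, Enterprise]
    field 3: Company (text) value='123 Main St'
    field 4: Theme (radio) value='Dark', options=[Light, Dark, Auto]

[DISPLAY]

        ┃ DataTable┠───────────────────────────┨  
        ┠──────────┃> Active:     [x]          ┃  
        ┃Score│City┃  Email:      [           ]┃  
        ┃─────┼────┃  Plan:       (●) Free  ( )┃  
        ┃48.9 │NYC ┃  Company:    [123 Main St]┃  
        ┃71.4 │Berl┃  Theme:      ( ) Light  (●┃  
        ┃60.3 │Pari┃                           ┃  
        ┃83.0 │Sydn┃                           ┃  
        ┃1.1  │Berl┗━━━━━━━━━━━━━━━━━━━━━━━━━━━┛━━
        ┃7.0  │Sydney│eve75@m┃        ┃ CircuitBoa
        ┃52.3 │Tokyo │dave17@┃        ┠───────────
        ┃2.0  │Berlin│bob53@m┃        ┃   0 1 2 3 
        ┃65.6 │Berlin│eve28@m┃        ┃0  [.]     
        ┃45.4 │Paris │dave11@┃        ┃           
        ┃97.8 │Tokyo │bob64@m┃        ┃1          


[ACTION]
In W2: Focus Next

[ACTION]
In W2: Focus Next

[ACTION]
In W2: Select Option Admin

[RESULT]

        ┃ DataTable┠───────────────────────────┨  
        ┠──────────┃  Active:     [x]          ┃  
        ┃Score│City┃  Email:      [           ]┃  
        ┃─────┼────┃> Plan:       (●) Free  ( )┃  
        ┃48.9 │NYC ┃  Company:    [123 Main St]┃  
        ┃71.4 │Berl┃  Theme:      ( ) Light  (●┃  
        ┃60.3 │Pari┃                           ┃  
        ┃83.0 │Sydn┃                           ┃  
        ┃1.1  │Berl┗━━━━━━━━━━━━━━━━━━━━━━━━━━━┛━━
        ┃7.0  │Sydney│eve75@m┃        ┃ CircuitBoa
        ┃52.3 │Tokyo │dave17@┃        ┠───────────
        ┃2.0  │Berlin│bob53@m┃        ┃   0 1 2 3 
        ┃65.6 │Berlin│eve28@m┃        ┃0  [.]     
        ┃45.4 │Paris │dave11@┃        ┃           
        ┃97.8 │Tokyo │bob64@m┃        ┃1          


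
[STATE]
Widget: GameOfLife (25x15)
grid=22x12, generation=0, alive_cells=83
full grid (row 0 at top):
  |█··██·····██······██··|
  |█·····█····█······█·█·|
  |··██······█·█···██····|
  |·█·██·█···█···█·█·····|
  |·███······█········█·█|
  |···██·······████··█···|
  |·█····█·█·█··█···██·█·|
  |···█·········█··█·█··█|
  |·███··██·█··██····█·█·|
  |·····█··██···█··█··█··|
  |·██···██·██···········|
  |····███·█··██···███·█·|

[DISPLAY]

Gen: 0                   
█··██·····██······██··   
█·····█····█······█·█·   
··██······█·█···██····   
·█·██·█···█···█·█·····   
·███······█········█·█   
···██·······████··█···   
·█····█·█·█··█···██·█·   
···█·········█··█·█··█   
·███··██·█··██····█·█·   
·····█··██···█··█··█··   
·██···██·██···········   
····███·█··██···███·█·   
                         
                         


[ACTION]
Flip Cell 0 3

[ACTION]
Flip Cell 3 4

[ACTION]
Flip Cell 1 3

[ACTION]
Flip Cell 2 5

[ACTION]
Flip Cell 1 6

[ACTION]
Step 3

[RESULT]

Gen: 3                   
··█··············███··   
██·█·····█············   
···············█··██··   
········█······█·██···   
··█······█·········█··   
·██·····█···········█·   
███··█·██············█   
·····██···········█···   
·········██······██···   
·················█··██   
····█·█······█··█··█··   
·····█···········█·█··   
                         
                         


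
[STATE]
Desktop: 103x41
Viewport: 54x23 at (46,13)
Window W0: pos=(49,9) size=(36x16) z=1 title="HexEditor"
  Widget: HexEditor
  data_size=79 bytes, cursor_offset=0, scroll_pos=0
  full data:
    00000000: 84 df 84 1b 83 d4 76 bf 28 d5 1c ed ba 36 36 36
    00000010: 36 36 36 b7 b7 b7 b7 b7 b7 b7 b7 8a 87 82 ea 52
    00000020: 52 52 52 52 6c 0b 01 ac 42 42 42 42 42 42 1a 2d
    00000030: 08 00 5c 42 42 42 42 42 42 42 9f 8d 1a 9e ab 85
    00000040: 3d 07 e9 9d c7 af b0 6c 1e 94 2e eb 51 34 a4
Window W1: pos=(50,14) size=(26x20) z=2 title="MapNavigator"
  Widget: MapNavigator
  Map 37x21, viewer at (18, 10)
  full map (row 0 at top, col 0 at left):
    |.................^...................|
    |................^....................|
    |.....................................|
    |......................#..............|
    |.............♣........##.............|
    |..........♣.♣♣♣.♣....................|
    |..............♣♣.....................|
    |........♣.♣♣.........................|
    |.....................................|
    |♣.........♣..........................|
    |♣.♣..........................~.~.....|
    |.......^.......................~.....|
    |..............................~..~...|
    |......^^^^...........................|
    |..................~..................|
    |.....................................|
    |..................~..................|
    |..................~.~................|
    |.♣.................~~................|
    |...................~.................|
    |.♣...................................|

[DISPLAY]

   ┃00000010  36 36 36 b7 b7 b7 b7 b7 ┃               
   ┃┏━━━━━━━━━━━━━━━━━━━━━━━━┓b 01 ac ┃               
   ┃┃ MapNavigator           ┃2 42 42 ┃               
   ┃┠────────────────────────┨f b0 6c ┃               
   ┃┃........................┃        ┃               
   ┃┃................#.......┃        ┃               
   ┃┃.......♣........##......┃        ┃               
   ┃┃....♣.♣♣♣.♣.............┃        ┃               
   ┃┃........♣♣..............┃        ┃               
   ┃┃..♣.♣♣..................┃        ┃               
   ┃┃........................┃        ┃               
   ┗┃....♣...................┃━━━━━━━━┛               
    ┃............@..........~┃                        
    ┃.^......................┃                        
    ┃........................┃                        
    ┃^^^^....................┃                        
    ┃............~...........┃                        
    ┃........................┃                        
    ┃............~...........┃                        
    ┃............~.~.........┃                        
    ┗━━━━━━━━━━━━━━━━━━━━━━━━┛                        
                                                      
                                                      


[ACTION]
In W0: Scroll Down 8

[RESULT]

   ┃                                  ┃               
   ┃┏━━━━━━━━━━━━━━━━━━━━━━━━┓        ┃               
   ┃┃ MapNavigator           ┃        ┃               
   ┃┠────────────────────────┨        ┃               
   ┃┃........................┃        ┃               
   ┃┃................#.......┃        ┃               
   ┃┃.......♣........##......┃        ┃               
   ┃┃....♣.♣♣♣.♣.............┃        ┃               
   ┃┃........♣♣..............┃        ┃               
   ┃┃..♣.♣♣..................┃        ┃               
   ┃┃........................┃        ┃               
   ┗┃....♣...................┃━━━━━━━━┛               
    ┃............@..........~┃                        
    ┃.^......................┃                        
    ┃........................┃                        
    ┃^^^^....................┃                        
    ┃............~...........┃                        
    ┃........................┃                        
    ┃............~...........┃                        
    ┃............~.~.........┃                        
    ┗━━━━━━━━━━━━━━━━━━━━━━━━┛                        
                                                      
                                                      


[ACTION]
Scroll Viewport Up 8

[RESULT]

                                                      
                                                      
                                                      
                                                      
   ┏━━━━━━━━━━━━━━━━━━━━━━━━━━━━━━━━━━┓               
   ┃ HexEditor                        ┃               
   ┠──────────────────────────────────┨               
   ┃00000040  3d 07 e9 9d c7 af b0 6c ┃               
   ┃                                  ┃               
   ┃┏━━━━━━━━━━━━━━━━━━━━━━━━┓        ┃               
   ┃┃ MapNavigator           ┃        ┃               
   ┃┠────────────────────────┨        ┃               
   ┃┃........................┃        ┃               
   ┃┃................#.......┃        ┃               
   ┃┃.......♣........##......┃        ┃               
   ┃┃....♣.♣♣♣.♣.............┃        ┃               
   ┃┃........♣♣..............┃        ┃               
   ┃┃..♣.♣♣..................┃        ┃               
   ┃┃........................┃        ┃               
   ┗┃....♣...................┃━━━━━━━━┛               
    ┃............@..........~┃                        
    ┃.^......................┃                        
    ┃........................┃                        


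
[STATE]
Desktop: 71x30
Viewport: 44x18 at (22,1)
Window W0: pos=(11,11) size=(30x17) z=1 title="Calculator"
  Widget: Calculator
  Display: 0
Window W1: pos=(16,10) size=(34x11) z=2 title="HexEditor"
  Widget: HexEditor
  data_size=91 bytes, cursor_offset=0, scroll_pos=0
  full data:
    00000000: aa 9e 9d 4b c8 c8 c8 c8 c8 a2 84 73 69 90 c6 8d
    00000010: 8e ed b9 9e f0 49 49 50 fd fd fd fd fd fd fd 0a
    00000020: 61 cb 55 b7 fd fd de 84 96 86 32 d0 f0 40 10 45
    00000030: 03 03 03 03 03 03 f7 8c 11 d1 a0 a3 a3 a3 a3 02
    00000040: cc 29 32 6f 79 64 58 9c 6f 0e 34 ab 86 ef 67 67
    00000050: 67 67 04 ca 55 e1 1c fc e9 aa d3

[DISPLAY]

                                            
                                            
                                            
                                            
                                            
                                            
                                            
                                            
                                            
━━━━━━━━━━━━━━━━━━━━━━━━━━━┓                
ditor                      ┃                
───────────────────────────┨                
000  AA 9e 9d 4b c8 c8 c8 c┃                
010  8e ed b9 9e f0 49 49 5┃                
020  61 cb 55 b7 fd fd de 8┃                
030  03 03 03 03 03 03 f7 8┃                
040  cc 29 32 6f 79 64 58 9┃                
050  67 67 04 ca 55 e1 1c f┃                


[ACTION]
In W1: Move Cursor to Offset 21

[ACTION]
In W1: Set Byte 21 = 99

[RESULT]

                                            
                                            
                                            
                                            
                                            
                                            
                                            
                                            
                                            
━━━━━━━━━━━━━━━━━━━━━━━━━━━┓                
ditor                      ┃                
───────────────────────────┨                
000  aa 9e 9d 4b c8 c8 c8 c┃                
010  8e ed b9 9e f0 99 49 5┃                
020  61 cb 55 b7 fd fd de 8┃                
030  03 03 03 03 03 03 f7 8┃                
040  cc 29 32 6f 79 64 58 9┃                
050  67 67 04 ca 55 e1 1c f┃                


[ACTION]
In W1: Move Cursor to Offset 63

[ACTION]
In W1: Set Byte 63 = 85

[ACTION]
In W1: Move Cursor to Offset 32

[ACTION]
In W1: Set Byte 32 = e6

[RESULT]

                                            
                                            
                                            
                                            
                                            
                                            
                                            
                                            
                                            
━━━━━━━━━━━━━━━━━━━━━━━━━━━┓                
ditor                      ┃                
───────────────────────────┨                
000  aa 9e 9d 4b c8 c8 c8 c┃                
010  8e ed b9 9e f0 99 49 5┃                
020  E6 cb 55 b7 fd fd de 8┃                
030  03 03 03 03 03 03 f7 8┃                
040  cc 29 32 6f 79 64 58 9┃                
050  67 67 04 ca 55 e1 1c f┃                
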